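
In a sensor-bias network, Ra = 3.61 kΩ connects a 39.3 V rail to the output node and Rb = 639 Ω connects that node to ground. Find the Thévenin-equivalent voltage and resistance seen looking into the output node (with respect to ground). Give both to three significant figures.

V_th is the open-circuit tap voltage: 39.3 × 639/(3610 + 639) = 5.91 V.
With the supply zeroed, Ra and Rb appear in parallel from the tap: R_th = Ra‖Rb = (3610 × 639)/4249 = 543 Ω.

V_th = 5.91 V, R_th = 543 Ω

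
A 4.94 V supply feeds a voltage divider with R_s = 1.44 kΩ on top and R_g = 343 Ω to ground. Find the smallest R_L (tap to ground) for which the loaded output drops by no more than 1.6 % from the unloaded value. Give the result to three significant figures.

Output resistance R_th = R_s‖R_g = (1440 × 343)/1783 = 277.0 Ω.
The fractional drop is R_th/(R_th + R_L); requiring this ≤ 0.0160 gives R_L ≥ R_th(1/0.0160 − 1) = 277.0 × 61.50 = 17.0 kΩ.

R_L(min) ≈ 17.0 kΩ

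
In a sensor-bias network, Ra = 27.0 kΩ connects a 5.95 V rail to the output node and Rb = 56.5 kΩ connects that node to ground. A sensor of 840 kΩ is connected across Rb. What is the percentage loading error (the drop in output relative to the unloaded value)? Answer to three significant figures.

The divider's output (Thévenin) resistance is Ra‖Rb = 18.27 kΩ.
Fractional drop under load = R_th/(R_th + R_L) = 18.27 / (18.27 + 840) = 0.02129.
So the output falls by 2.13 %.

2.13 %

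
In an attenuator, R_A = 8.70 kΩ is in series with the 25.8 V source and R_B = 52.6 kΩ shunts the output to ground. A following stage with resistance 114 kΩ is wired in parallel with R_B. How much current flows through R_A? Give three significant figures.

I ≈ 0.577 mA

R_B‖R_L = 35.99 kΩ, so the source sees R_A + R_B‖R_L = 44.69 kΩ.
I = 25.8 V / 44.69 kΩ = 0.577 mA.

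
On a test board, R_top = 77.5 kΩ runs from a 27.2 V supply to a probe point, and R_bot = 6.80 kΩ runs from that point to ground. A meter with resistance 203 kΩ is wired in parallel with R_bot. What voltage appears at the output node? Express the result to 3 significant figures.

The load sits in parallel with R_bot: R_bot‖R_L = (6.80 × 203) / (6.80 + 203) = 6.580 kΩ.
V_out = 27.2 × 6.580 / (77.5 + 6.580) = 27.2 × 6.580/84.08 = 2.13 V.

V_out ≈ 2.13 V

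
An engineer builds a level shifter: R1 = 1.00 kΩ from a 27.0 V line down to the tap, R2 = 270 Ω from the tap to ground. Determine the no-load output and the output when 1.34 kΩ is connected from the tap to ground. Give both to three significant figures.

Unloaded: 5.74 V; loaded: 4.95 V

Open-circuit: V = 27.0 × 270/(1000 + 270) = 5.74 V.
With the load, R2 becomes R2‖R_L = 224.7 Ω, so V = 27.0 × 224.7/1225 = 4.95 V.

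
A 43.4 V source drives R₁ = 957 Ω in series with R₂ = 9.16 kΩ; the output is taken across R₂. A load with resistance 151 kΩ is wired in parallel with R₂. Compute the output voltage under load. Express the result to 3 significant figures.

The load sits in parallel with R₂: R₂‖R_L = (9160 × 151000) / (9160 + 151000) = 8636 Ω.
V_out = 43.4 × 8636 / (957 + 8636) = 43.4 × 8636/9593 = 39.1 V.
(Unloaded it would have been 39.3 V.)

V_out ≈ 39.1 V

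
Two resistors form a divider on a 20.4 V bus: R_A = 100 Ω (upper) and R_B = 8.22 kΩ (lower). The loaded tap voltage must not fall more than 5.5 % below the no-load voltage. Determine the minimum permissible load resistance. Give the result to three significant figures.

Output resistance R_th = R_A‖R_B = (100 × 8220)/8320 = 98.80 Ω.
The fractional drop is R_th/(R_th + R_L); requiring this ≤ 0.0550 gives R_L ≥ R_th(1/0.0550 − 1) = 98.80 × 17.18 = 1.70 kΩ.

R_L(min) ≈ 1.70 kΩ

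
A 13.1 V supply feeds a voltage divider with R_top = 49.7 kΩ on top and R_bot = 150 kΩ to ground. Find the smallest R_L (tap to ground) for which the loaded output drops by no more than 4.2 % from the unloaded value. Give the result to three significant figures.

Output resistance R_th = R_top‖R_bot = (49.7 × 150)/199.7 = 37.33 kΩ.
The fractional drop is R_th/(R_th + R_L); requiring this ≤ 0.0420 gives R_L ≥ R_th(1/0.0420 − 1) = 37.33 × 22.81 = 852 kΩ.

R_L(min) ≈ 852 kΩ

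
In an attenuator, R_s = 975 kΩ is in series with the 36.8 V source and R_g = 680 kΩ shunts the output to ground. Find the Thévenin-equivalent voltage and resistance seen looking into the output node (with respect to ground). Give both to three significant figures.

V_th is the open-circuit tap voltage: 36.8 × 680/(975 + 680) = 15.1 V.
With the supply zeroed, R_s and R_g appear in parallel from the tap: R_th = R_s‖R_g = (975 × 680)/1655 = 401 kΩ.

V_th = 15.1 V, R_th = 401 kΩ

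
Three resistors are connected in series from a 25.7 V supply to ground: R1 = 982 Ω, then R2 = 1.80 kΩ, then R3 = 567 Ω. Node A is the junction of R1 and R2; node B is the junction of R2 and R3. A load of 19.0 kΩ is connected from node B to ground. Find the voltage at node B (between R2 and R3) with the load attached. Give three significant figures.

At node B, R3 is in parallel with the load: R3‖R_L = 550.6 Ω.
Below node A the resistance is R2 + (R3‖R_L) = 2351 Ω, so V_A = 25.7 × 2351/3333 = 18.13 V.
Then V_B = V_A × (R3‖R_L)/(R2 + R3‖R_L) = 18.13 × 550.6/2351 = 4.25 V.

V ≈ 4.25 V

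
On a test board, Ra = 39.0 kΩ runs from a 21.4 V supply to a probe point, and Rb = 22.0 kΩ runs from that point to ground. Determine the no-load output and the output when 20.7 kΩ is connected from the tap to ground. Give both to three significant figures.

Open-circuit: V = 21.4 × 22.0/(39.0 + 22.0) = 7.72 V.
With the load, Rb becomes Rb‖R_L = 10.67 kΩ, so V = 21.4 × 10.67/49.67 = 4.60 V.

Unloaded: 7.72 V; loaded: 4.60 V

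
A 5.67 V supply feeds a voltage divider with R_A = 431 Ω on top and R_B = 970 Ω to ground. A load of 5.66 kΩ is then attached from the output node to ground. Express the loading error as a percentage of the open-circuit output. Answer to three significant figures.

5.01 %

The divider's output (Thévenin) resistance is R_A‖R_B = 298.4 Ω.
Fractional drop under load = R_th/(R_th + R_L) = 298.4 / (298.4 + 5660) = 0.05008.
So the output falls by 5.01 %.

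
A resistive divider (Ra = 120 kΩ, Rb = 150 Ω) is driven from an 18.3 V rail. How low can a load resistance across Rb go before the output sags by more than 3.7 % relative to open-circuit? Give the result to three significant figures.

Output resistance R_th = Ra‖Rb = (120000 × 150)/120200 = 149.8 Ω.
The fractional drop is R_th/(R_th + R_L); requiring this ≤ 0.0370 gives R_L ≥ R_th(1/0.0370 − 1) = 149.8 × 26.03 = 3.90 kΩ.

R_L(min) ≈ 3.90 kΩ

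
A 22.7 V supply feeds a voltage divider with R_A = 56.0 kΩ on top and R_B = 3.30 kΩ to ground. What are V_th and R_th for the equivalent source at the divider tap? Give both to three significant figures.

V_th is the open-circuit tap voltage: 22.7 × 3.30/(56.0 + 3.30) = 1.26 V.
With the supply zeroed, R_A and R_B appear in parallel from the tap: R_th = R_A‖R_B = (56.0 × 3.30)/59.30 = 3.12 kΩ.

V_th = 1.26 V, R_th = 3.12 kΩ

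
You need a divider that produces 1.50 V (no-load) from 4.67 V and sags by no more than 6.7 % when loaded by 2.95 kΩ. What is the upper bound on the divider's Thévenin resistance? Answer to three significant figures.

R_th ≤ 212 Ω

Loading drop = R_th/(R_th + R_L) ≤ 0.0670, so R_th ≤ R_L · ε/(1−ε) = 2.95 kΩ × 0.0670/0.9330 = 212 Ω.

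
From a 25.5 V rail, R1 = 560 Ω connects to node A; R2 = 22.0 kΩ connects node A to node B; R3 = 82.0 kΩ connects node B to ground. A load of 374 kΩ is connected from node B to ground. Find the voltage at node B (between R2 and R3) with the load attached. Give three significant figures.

At node B, R3 is in parallel with the load: R3‖R_L = 67250 Ω.
Below node A the resistance is R2 + (R3‖R_L) = 89250 Ω, so V_A = 25.5 × 89250/89810 = 25.34 V.
Then V_B = V_A × (R3‖R_L)/(R2 + R3‖R_L) = 25.34 × 67250/89250 = 19.1 V.

V ≈ 19.1 V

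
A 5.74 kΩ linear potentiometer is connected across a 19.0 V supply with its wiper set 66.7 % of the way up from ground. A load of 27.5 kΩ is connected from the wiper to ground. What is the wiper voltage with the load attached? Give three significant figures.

V ≈ 12.1 V

The wiper splits the pot into (1−α)R = 1.911 kΩ above and αR = 3.829 kΩ below.
Lower section ‖ load = 3.361 kΩ.
V_wiper = 19.0 × 3.361/(1.911 + 3.361) = 12.1 V.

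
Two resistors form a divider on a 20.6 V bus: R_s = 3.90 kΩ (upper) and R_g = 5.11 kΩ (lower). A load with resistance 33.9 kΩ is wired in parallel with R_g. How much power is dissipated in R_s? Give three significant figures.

P ≈ 23.8 mW

Total resistance from the source is R_s + (R_g‖R_L) = 8.341 kΩ, so I = 20.6/8.341 kΩ = 2.470 mA.
P = I²·R_s = (2.470 mA)² × 3.90 kΩ = 23.8 mW.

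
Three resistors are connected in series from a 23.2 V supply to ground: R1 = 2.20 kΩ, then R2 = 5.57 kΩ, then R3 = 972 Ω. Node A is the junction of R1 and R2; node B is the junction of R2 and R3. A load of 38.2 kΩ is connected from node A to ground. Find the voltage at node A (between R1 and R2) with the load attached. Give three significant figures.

Below node A the series string R2+R3 = 6542 Ω sits in parallel with the 38200 Ω load: 5585 Ω.
V_A = 23.2 × 5585/(2200 + 5585) = 16.6 V.

V ≈ 16.6 V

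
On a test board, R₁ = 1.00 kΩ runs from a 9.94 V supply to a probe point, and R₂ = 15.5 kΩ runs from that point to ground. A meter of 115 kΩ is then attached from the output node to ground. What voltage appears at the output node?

V_out ≈ 9.26 V

The load sits in parallel with R₂: R₂‖R_L = (15.5 × 115) / (15.5 + 115) = 13.66 kΩ.
V_out = 9.94 × 13.66 / (1.00 + 13.66) = 9.94 × 13.66/14.66 = 9.26 V.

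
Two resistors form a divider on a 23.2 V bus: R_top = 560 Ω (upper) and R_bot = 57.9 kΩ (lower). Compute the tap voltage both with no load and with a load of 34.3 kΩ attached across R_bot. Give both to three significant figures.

Open-circuit: V = 23.2 × 57900/(560 + 57900) = 23.0 V.
With the load, R_bot becomes R_bot‖R_L = 21540 Ω, so V = 23.2 × 21540/22100 = 22.6 V.

Unloaded: 23.0 V; loaded: 22.6 V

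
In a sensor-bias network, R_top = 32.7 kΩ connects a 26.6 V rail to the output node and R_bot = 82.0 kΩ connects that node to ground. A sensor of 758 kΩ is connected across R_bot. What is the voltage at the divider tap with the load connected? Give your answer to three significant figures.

V_out ≈ 18.4 V

The load sits in parallel with R_bot: R_bot‖R_L = (82.0 × 758) / (82.0 + 758) = 74.00 kΩ.
V_out = 26.6 × 74.00 / (32.7 + 74.00) = 26.6 × 74.00/106.7 = 18.4 V.
(Unloaded it would have been 19.0 V.)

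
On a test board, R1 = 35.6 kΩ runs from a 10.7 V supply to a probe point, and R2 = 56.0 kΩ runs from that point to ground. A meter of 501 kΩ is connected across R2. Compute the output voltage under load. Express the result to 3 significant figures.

The load sits in parallel with R2: R2‖R_L = (56.0 × 501) / (56.0 + 501) = 50.37 kΩ.
V_out = 10.7 × 50.37 / (35.6 + 50.37) = 10.7 × 50.37/85.97 = 6.27 V.

V_out ≈ 6.27 V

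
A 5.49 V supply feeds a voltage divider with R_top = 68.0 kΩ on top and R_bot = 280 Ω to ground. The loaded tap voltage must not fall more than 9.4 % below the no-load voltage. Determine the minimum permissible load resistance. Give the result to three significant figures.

Output resistance R_th = R_top‖R_bot = (68000 × 280)/68280 = 278.9 Ω.
The fractional drop is R_th/(R_th + R_L); requiring this ≤ 0.0940 gives R_L ≥ R_th(1/0.0940 − 1) = 278.9 × 9.638 = 2.69 kΩ.

R_L(min) ≈ 2.69 kΩ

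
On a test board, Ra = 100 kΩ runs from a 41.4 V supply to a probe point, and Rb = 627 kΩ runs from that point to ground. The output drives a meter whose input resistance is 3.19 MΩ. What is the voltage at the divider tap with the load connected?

The load sits in parallel with Rb: Rb‖R_L = (627 × 3190) / (627 + 3190) = 524.0 kΩ.
V_out = 41.4 × 524.0 / (100 + 524.0) = 41.4 × 524.0/624.0 = 34.8 V.

V_out ≈ 34.8 V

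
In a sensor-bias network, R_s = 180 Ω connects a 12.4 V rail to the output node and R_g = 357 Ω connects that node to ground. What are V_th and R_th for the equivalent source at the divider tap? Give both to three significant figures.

V_th = 8.24 V, R_th = 120 Ω

V_th is the open-circuit tap voltage: 12.4 × 357/(180 + 357) = 8.24 V.
With the supply zeroed, R_s and R_g appear in parallel from the tap: R_th = R_s‖R_g = (180 × 357)/537.0 = 120 Ω.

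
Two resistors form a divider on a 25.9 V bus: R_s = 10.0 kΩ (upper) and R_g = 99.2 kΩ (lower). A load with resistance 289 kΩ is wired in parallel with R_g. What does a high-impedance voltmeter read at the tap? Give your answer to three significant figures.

The load sits in parallel with R_g: R_g‖R_L = (99.2 × 289) / (99.2 + 289) = 73.85 kΩ.
V_out = 25.9 × 73.85 / (10.0 + 73.85) = 25.9 × 73.85/83.85 = 22.8 V.

V_out ≈ 22.8 V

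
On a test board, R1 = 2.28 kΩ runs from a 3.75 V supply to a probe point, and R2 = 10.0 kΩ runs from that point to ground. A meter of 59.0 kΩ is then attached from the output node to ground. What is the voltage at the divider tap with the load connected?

V_out ≈ 2.96 V

The load sits in parallel with R2: R2‖R_L = (10.0 × 59.0) / (10.0 + 59.0) = 8.551 kΩ.
V_out = 3.75 × 8.551 / (2.28 + 8.551) = 3.75 × 8.551/10.83 = 2.96 V.
(Unloaded it would have been 3.05 V.)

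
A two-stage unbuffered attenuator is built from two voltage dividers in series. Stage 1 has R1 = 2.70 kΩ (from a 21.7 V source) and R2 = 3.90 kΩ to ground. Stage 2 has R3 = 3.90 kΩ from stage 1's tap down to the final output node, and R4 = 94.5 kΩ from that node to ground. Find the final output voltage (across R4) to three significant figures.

Stage 2 presents R3+R4 = 98.40 kΩ as a load on stage 1's tap.
Stage 1's lower leg becomes R2‖(R3+R4) = 3.751 kΩ, so V_mid = 21.7 × 3.751/6.451 = 12.62 V.
Stage 2 is itself unloaded: V_out = V_mid × R4/(R3+R4) = 12.62 × 94.5/98.40 = 12.1 V.

V_out ≈ 12.1 V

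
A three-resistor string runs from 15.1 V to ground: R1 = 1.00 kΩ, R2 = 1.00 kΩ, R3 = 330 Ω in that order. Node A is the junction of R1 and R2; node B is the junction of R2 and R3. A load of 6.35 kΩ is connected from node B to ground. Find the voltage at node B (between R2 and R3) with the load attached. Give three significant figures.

At node B, R3 is in parallel with the load: R3‖R_L = 313.7 Ω.
Below node A the resistance is R2 + (R3‖R_L) = 1314 Ω, so V_A = 15.1 × 1314/2314 = 8.574 V.
Then V_B = V_A × (R3‖R_L)/(R2 + R3‖R_L) = 8.574 × 313.7/1314 = 2.05 V.

V ≈ 2.05 V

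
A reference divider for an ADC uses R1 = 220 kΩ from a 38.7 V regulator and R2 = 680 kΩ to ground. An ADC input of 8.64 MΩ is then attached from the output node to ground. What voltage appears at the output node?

V_out ≈ 28.7 V

The load sits in parallel with R2: R2‖R_L = (680 × 8640) / (680 + 8640) = 630.4 kΩ.
V_out = 38.7 × 630.4 / (220 + 630.4) = 38.7 × 630.4/850.4 = 28.7 V.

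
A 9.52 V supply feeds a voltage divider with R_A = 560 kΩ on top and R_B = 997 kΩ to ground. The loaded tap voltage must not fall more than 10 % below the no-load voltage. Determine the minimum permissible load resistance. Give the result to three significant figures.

R_L(min) ≈ 3.23 MΩ

Output resistance R_th = R_A‖R_B = (560 × 997)/1557 = 358.6 kΩ.
The fractional drop is R_th/(R_th + R_L); requiring this ≤ 0.100 gives R_L ≥ R_th(1/0.100 − 1) = 358.6 × 9.000 = 3.23 MΩ.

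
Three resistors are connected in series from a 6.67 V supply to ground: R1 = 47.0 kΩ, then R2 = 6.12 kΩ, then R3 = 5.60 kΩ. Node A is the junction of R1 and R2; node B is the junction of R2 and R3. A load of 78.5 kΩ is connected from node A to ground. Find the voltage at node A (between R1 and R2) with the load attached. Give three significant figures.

V ≈ 1.19 V

Below node A the series string R2+R3 = 11.72 kΩ sits in parallel with the 78.5 kΩ load: 10.20 kΩ.
V_A = 6.67 × 10.20/(47.0 + 10.20) = 1.19 V.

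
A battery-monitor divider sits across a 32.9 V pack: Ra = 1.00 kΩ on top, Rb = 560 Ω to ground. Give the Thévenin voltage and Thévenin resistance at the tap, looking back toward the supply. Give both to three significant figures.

V_th is the open-circuit tap voltage: 32.9 × 560/(1000 + 560) = 11.8 V.
With the supply zeroed, Ra and Rb appear in parallel from the tap: R_th = Ra‖Rb = (1000 × 560)/1560 = 359 Ω.

V_th = 11.8 V, R_th = 359 Ω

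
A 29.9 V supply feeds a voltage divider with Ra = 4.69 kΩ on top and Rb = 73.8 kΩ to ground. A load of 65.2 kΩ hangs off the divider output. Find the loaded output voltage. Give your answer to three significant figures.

V_out ≈ 26.3 V

The load sits in parallel with Rb: Rb‖R_L = (73.8 × 65.2) / (73.8 + 65.2) = 34.62 kΩ.
V_out = 29.9 × 34.62 / (4.69 + 34.62) = 29.9 × 34.62/39.31 = 26.3 V.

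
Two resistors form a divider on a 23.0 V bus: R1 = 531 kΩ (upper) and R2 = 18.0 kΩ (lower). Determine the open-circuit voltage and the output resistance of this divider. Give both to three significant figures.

V_th is the open-circuit tap voltage: 23.0 × 18.0/(531 + 18.0) = 0.754 V.
With the supply zeroed, R1 and R2 appear in parallel from the tap: R_th = R1‖R2 = (531 × 18.0)/549.0 = 17.4 kΩ.

V_th = 0.754 V, R_th = 17.4 kΩ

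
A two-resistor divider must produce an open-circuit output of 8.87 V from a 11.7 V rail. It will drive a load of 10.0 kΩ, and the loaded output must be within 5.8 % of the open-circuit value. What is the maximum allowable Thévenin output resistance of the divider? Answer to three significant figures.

R_th ≤ 616 Ω

Loading drop = R_th/(R_th + R_L) ≤ 0.0580, so R_th ≤ R_L · ε/(1−ε) = 10.0 kΩ × 0.0580/0.9420 = 616 Ω.
(Any R1, R2 with R2/(R1+R2) = 0.758 and R1‖R2 ≤ 616 Ω will meet the spec.)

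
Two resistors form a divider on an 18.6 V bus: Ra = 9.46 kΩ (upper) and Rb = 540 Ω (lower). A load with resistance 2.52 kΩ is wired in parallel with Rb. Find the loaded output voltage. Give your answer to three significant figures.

V_out ≈ 0.835 V

The load sits in parallel with Rb: Rb‖R_L = (540 × 2520) / (540 + 2520) = 444.7 Ω.
V_out = 18.6 × 444.7 / (9460 + 444.7) = 18.6 × 444.7/9905 = 0.835 V.
(Unloaded it would have been 1.00 V.)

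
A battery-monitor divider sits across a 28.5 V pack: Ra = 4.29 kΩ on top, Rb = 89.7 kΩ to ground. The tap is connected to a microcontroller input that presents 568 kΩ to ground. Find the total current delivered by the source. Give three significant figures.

Rb‖R_L = 77.47 kΩ, so the source sees Ra + Rb‖R_L = 81.76 kΩ.
I = 28.5 V / 81.76 kΩ = 0.349 mA.

I ≈ 0.349 mA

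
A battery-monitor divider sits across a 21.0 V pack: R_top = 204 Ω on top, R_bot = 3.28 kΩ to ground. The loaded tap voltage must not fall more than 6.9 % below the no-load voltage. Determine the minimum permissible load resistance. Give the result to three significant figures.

R_L(min) ≈ 2.59 kΩ

Output resistance R_th = R_top‖R_bot = (204 × 3280)/3484 = 192.1 Ω.
The fractional drop is R_th/(R_th + R_L); requiring this ≤ 0.0690 gives R_L ≥ R_th(1/0.0690 − 1) = 192.1 × 13.49 = 2.59 kΩ.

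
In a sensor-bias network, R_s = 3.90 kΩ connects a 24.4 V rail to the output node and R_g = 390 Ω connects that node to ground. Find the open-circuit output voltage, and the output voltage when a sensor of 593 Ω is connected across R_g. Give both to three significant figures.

Open-circuit: V = 24.4 × 390/(3900 + 390) = 2.22 V.
With the load, R_g becomes R_g‖R_L = 235.3 Ω, so V = 24.4 × 235.3/4135 = 1.39 V.

Unloaded: 2.22 V; loaded: 1.39 V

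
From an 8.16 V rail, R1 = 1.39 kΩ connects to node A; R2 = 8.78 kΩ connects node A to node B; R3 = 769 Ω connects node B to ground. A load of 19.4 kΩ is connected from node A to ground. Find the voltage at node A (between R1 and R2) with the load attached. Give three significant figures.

Below node A the series string R2+R3 = 9549 Ω sits in parallel with the 19400 Ω load: 6399 Ω.
V_A = 8.16 × 6399/(1390 + 6399) = 6.70 V.

V ≈ 6.70 V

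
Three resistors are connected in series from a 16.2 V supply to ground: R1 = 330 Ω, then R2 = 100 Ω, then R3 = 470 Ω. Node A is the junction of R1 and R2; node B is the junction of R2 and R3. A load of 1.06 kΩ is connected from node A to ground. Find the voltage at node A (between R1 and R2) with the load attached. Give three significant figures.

V ≈ 8.57 V

Below node A the series string R2+R3 = 570.0 Ω sits in parallel with the 1060 Ω load: 370.7 Ω.
V_A = 16.2 × 370.7/(330 + 370.7) = 8.57 V.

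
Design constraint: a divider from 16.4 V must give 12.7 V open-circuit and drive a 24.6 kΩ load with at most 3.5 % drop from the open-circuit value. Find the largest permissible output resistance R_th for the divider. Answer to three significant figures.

Loading drop = R_th/(R_th + R_L) ≤ 0.0350, so R_th ≤ R_L · ε/(1−ε) = 24.6 kΩ × 0.0350/0.9650 = 892 Ω.
(Any R1, R2 with R2/(R1+R2) = 0.774 and R1‖R2 ≤ 892 Ω will meet the spec.)

R_th ≤ 892 Ω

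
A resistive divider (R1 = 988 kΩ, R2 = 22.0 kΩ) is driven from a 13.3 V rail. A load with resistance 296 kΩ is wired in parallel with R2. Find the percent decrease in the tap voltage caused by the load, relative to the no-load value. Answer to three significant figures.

The divider's output (Thévenin) resistance is R1‖R2 = 21.52 kΩ.
Fractional drop under load = R_th/(R_th + R_L) = 21.52 / (21.52 + 296) = 0.06778.
So the output falls by 6.78 %.

6.78 %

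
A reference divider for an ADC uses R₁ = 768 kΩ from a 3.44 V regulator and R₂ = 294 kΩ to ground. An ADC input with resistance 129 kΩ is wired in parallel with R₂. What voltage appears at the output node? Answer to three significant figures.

V_out ≈ 0.360 V

The load sits in parallel with R₂: R₂‖R_L = (294 × 129) / (294 + 129) = 89.66 kΩ.
V_out = 3.44 × 89.66 / (768 + 89.66) = 3.44 × 89.66/857.7 = 0.360 V.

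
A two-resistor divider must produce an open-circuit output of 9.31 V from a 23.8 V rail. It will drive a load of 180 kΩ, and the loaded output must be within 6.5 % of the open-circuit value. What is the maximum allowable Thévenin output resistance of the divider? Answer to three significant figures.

R_th ≤ 12.5 kΩ

Loading drop = R_th/(R_th + R_L) ≤ 0.0650, so R_th ≤ R_L · ε/(1−ε) = 180 kΩ × 0.0650/0.9350 = 12.5 kΩ.
(Any R1, R2 with R2/(R1+R2) = 0.391 and R1‖R2 ≤ 12.5 kΩ will meet the spec.)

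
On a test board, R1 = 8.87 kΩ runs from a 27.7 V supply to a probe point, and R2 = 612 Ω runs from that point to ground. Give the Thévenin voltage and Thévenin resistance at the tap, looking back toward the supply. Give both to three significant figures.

V_th = 1.79 V, R_th = 572 Ω

V_th is the open-circuit tap voltage: 27.7 × 612/(8870 + 612) = 1.79 V.
With the supply zeroed, R1 and R2 appear in parallel from the tap: R_th = R1‖R2 = (8870 × 612)/9482 = 572 Ω.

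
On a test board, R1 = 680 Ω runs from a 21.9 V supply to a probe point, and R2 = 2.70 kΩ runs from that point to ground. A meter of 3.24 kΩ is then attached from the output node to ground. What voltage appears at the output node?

V_out ≈ 15.0 V

The load sits in parallel with R2: R2‖R_L = (2700 × 3240) / (2700 + 3240) = 1473 Ω.
V_out = 21.9 × 1473 / (680 + 1473) = 21.9 × 1473/2153 = 15.0 V.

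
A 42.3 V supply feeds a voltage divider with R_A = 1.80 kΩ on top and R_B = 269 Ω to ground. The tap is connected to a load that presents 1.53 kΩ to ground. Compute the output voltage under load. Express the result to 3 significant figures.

V_out ≈ 4.77 V

The load sits in parallel with R_B: R_B‖R_L = (269 × 1530) / (269 + 1530) = 228.8 Ω.
V_out = 42.3 × 228.8 / (1800 + 228.8) = 42.3 × 228.8/2029 = 4.77 V.
(Unloaded it would have been 5.50 V.)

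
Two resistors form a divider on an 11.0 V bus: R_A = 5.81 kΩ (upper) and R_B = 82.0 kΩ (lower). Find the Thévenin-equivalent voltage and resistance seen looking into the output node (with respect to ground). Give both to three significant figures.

V_th = 10.3 V, R_th = 5.43 kΩ

V_th is the open-circuit tap voltage: 11.0 × 82.0/(5.81 + 82.0) = 10.3 V.
With the supply zeroed, R_A and R_B appear in parallel from the tap: R_th = R_A‖R_B = (5.81 × 82.0)/87.81 = 5.43 kΩ.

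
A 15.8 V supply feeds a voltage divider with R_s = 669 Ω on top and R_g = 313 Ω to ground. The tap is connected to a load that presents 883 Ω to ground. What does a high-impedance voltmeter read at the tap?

V_out ≈ 4.06 V

The load sits in parallel with R_g: R_g‖R_L = (313 × 883) / (313 + 883) = 231.1 Ω.
V_out = 15.8 × 231.1 / (669 + 231.1) = 15.8 × 231.1/900.1 = 4.06 V.
(Unloaded it would have been 5.04 V.)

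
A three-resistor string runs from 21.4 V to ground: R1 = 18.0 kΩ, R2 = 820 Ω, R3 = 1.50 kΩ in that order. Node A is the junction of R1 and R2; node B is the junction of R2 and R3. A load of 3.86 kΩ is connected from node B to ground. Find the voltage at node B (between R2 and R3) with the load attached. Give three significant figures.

V ≈ 1.16 V

At node B, R3 is in parallel with the load: R3‖R_L = 1080 Ω.
Below node A the resistance is R2 + (R3‖R_L) = 1900 Ω, so V_A = 21.4 × 1900/19900 = 2.043 V.
Then V_B = V_A × (R3‖R_L)/(R2 + R3‖R_L) = 2.043 × 1080/1900 = 1.16 V.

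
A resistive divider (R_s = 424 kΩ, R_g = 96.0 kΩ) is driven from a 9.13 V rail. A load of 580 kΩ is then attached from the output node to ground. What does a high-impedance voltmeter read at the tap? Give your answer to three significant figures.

The load sits in parallel with R_g: R_g‖R_L = (96.0 × 580) / (96.0 + 580) = 82.37 kΩ.
V_out = 9.13 × 82.37 / (424 + 82.37) = 9.13 × 82.37/506.4 = 1.49 V.

V_out ≈ 1.49 V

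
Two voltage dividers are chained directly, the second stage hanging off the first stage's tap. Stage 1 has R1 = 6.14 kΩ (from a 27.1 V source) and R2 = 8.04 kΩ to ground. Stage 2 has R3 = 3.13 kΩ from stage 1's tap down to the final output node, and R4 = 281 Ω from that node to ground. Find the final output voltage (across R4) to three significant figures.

V_out ≈ 0.626 V

Stage 2 presents R3+R4 = 3411 Ω as a load on stage 1's tap.
Stage 1's lower leg becomes R2‖(R3+R4) = 2395 Ω, so V_mid = 27.1 × 2395/8535 = 7.604 V.
Stage 2 is itself unloaded: V_out = V_mid × R4/(R3+R4) = 7.604 × 281/3411 = 0.626 V.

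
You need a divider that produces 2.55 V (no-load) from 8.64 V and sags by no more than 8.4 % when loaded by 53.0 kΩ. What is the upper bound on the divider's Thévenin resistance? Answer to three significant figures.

R_th ≤ 4.86 kΩ

Loading drop = R_th/(R_th + R_L) ≤ 0.0840, so R_th ≤ R_L · ε/(1−ε) = 53.0 kΩ × 0.0840/0.9160 = 4.86 kΩ.
(Any R1, R2 with R2/(R1+R2) = 0.295 and R1‖R2 ≤ 4.86 kΩ will meet the spec.)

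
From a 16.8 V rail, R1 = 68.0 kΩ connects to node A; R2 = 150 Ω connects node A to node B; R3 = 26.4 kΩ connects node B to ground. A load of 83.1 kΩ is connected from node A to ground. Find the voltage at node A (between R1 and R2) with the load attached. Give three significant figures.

Below node A the series string R2+R3 = 26550 Ω sits in parallel with the 83100 Ω load: 20120 Ω.
V_A = 16.8 × 20120/(68000 + 20120) = 3.84 V.

V ≈ 3.84 V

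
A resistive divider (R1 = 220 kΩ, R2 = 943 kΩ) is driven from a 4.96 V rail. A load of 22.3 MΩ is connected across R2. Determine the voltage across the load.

V_out ≈ 3.99 V

The load sits in parallel with R2: R2‖R_L = (943 × 22300) / (943 + 22300) = 904.7 kΩ.
V_out = 4.96 × 904.7 / (220 + 904.7) = 4.96 × 904.7/1125 = 3.99 V.
(Unloaded it would have been 4.02 V.)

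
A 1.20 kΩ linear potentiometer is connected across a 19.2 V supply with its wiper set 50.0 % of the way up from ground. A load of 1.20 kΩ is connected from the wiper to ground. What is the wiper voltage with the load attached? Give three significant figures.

The wiper splits the pot into (1−α)R = 600.0 Ω above and αR = 600.0 Ω below.
Lower section ‖ load = 400.0 Ω.
V_wiper = 19.2 × 400.0/(600.0 + 400.0) = 7.68 V.

V ≈ 7.68 V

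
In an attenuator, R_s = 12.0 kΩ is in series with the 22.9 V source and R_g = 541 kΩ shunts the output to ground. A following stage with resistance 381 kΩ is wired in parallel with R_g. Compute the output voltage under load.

V_out ≈ 21.7 V

The load sits in parallel with R_g: R_g‖R_L = (541 × 381) / (541 + 381) = 223.6 kΩ.
V_out = 22.9 × 223.6 / (12.0 + 223.6) = 22.9 × 223.6/235.6 = 21.7 V.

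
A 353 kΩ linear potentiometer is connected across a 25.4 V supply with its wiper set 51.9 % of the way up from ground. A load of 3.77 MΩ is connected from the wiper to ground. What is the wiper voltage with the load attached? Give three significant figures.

The wiper splits the pot into (1−α)R = 169.8 kΩ above and αR = 183.2 kΩ below.
Lower section ‖ load = 174.7 kΩ.
V_wiper = 25.4 × 174.7/(169.8 + 174.7) = 12.9 V.

V ≈ 12.9 V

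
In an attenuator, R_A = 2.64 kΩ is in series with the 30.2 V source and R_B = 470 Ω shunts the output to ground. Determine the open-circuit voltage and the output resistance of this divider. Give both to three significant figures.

V_th is the open-circuit tap voltage: 30.2 × 470/(2640 + 470) = 4.56 V.
With the supply zeroed, R_A and R_B appear in parallel from the tap: R_th = R_A‖R_B = (2640 × 470)/3110 = 399 Ω.

V_th = 4.56 V, R_th = 399 Ω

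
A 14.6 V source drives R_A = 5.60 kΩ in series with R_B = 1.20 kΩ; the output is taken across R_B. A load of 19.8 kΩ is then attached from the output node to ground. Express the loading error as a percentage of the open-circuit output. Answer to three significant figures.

4.75 %

The divider's output (Thévenin) resistance is R_A‖R_B = 0.9882 kΩ.
Fractional drop under load = R_th/(R_th + R_L) = 0.9882 / (0.9882 + 19.8) = 0.04754.
So the output falls by 4.75 %.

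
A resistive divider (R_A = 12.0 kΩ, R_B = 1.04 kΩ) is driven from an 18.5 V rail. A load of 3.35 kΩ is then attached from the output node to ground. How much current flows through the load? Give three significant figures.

I_L ≈ 0.343 mA

R_B‖R_L = 0.7936 kΩ; V_out = 18.5 × 0.7936/12.79 = 1.148 V.
I_L = V_out / R_L = 1.148 / 3.35 kΩ = 0.343 mA.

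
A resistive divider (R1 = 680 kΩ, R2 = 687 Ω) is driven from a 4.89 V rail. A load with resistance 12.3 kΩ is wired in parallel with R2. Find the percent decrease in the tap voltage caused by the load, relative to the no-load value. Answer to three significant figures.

The divider's output (Thévenin) resistance is R1‖R2 = 686.3 Ω.
Fractional drop under load = R_th/(R_th + R_L) = 686.3 / (686.3 + 12300) = 0.05285.
So the output falls by 5.28 %.

5.28 %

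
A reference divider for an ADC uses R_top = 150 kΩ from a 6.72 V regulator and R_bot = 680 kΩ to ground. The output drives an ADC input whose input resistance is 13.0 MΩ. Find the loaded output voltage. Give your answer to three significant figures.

The load sits in parallel with R_bot: R_bot‖R_L = (680 × 13000) / (680 + 13000) = 646.2 kΩ.
V_out = 6.72 × 646.2 / (150 + 646.2) = 6.72 × 646.2/796.2 = 5.45 V.

V_out ≈ 5.45 V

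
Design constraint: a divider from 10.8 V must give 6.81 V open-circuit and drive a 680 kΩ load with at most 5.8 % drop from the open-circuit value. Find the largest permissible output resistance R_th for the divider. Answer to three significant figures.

Loading drop = R_th/(R_th + R_L) ≤ 0.0580, so R_th ≤ R_L · ε/(1−ε) = 680 kΩ × 0.0580/0.9420 = 41.9 kΩ.
(Any R1, R2 with R2/(R1+R2) = 0.631 and R1‖R2 ≤ 41.9 kΩ will meet the spec.)

R_th ≤ 41.9 kΩ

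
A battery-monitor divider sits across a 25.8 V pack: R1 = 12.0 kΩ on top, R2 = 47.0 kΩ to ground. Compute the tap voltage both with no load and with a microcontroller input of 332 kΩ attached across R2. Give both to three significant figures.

Open-circuit: V = 25.8 × 47.0/(12.0 + 47.0) = 20.6 V.
With the load, R2 becomes R2‖R_L = 41.17 kΩ, so V = 25.8 × 41.17/53.17 = 20.0 V.

Unloaded: 20.6 V; loaded: 20.0 V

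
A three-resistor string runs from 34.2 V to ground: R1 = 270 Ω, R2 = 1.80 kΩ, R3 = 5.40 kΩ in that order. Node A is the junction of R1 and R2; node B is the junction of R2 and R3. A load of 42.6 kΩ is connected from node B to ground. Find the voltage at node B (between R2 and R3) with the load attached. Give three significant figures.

V ≈ 23.9 V

At node B, R3 is in parallel with the load: R3‖R_L = 4792 Ω.
Below node A the resistance is R2 + (R3‖R_L) = 6592 Ω, so V_A = 34.2 × 6592/6862 = 32.85 V.
Then V_B = V_A × (R3‖R_L)/(R2 + R3‖R_L) = 32.85 × 4792/6592 = 23.9 V.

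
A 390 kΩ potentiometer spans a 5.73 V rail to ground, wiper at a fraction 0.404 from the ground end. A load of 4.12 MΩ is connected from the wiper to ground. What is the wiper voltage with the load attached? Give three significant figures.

V ≈ 2.26 V

The wiper splits the pot into (1−α)R = 232.4 kΩ above and αR = 157.6 kΩ below.
Lower section ‖ load = 151.8 kΩ.
V_wiper = 5.73 × 151.8/(232.4 + 151.8) = 2.26 V.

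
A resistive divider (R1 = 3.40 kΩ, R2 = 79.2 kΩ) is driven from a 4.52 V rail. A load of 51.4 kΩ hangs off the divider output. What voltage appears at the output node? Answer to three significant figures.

V_out ≈ 4.08 V

The load sits in parallel with R2: R2‖R_L = (79.2 × 51.4) / (79.2 + 51.4) = 31.17 kΩ.
V_out = 4.52 × 31.17 / (3.40 + 31.17) = 4.52 × 31.17/34.57 = 4.08 V.
(Unloaded it would have been 4.33 V.)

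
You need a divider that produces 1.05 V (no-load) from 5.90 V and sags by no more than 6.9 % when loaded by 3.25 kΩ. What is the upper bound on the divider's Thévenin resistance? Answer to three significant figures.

R_th ≤ 241 Ω

Loading drop = R_th/(R_th + R_L) ≤ 0.0690, so R_th ≤ R_L · ε/(1−ε) = 3.25 kΩ × 0.0690/0.9310 = 241 Ω.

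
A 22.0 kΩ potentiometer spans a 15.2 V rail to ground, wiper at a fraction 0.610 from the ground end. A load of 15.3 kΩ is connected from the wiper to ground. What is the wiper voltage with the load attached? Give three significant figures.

The wiper splits the pot into (1−α)R = 8.580 kΩ above and αR = 13.42 kΩ below.
Lower section ‖ load = 7.149 kΩ.
V_wiper = 15.2 × 7.149/(8.580 + 7.149) = 6.91 V.

V ≈ 6.91 V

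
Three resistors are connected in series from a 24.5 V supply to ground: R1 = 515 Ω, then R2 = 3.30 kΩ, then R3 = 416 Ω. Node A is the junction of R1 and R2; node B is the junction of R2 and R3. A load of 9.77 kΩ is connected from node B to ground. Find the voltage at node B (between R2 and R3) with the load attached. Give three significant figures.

At node B, R3 is in parallel with the load: R3‖R_L = 399.0 Ω.
Below node A the resistance is R2 + (R3‖R_L) = 3699 Ω, so V_A = 24.5 × 3699/4214 = 21.51 V.
Then V_B = V_A × (R3‖R_L)/(R2 + R3‖R_L) = 21.51 × 399.0/3699 = 2.32 V.

V ≈ 2.32 V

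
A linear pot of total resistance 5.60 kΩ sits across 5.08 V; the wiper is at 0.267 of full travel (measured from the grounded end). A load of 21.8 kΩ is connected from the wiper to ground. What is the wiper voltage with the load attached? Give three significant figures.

V ≈ 1.29 V

The wiper splits the pot into (1−α)R = 4.105 kΩ above and αR = 1.495 kΩ below.
Lower section ‖ load = 1.399 kΩ.
V_wiper = 5.08 × 1.399/(4.105 + 1.399) = 1.29 V.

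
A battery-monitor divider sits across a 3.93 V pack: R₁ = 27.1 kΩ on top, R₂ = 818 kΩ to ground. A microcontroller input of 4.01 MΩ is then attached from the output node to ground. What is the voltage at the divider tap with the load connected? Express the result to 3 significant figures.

The load sits in parallel with R₂: R₂‖R_L = (818 × 4010) / (818 + 4010) = 679.4 kΩ.
V_out = 3.93 × 679.4 / (27.1 + 679.4) = 3.93 × 679.4/706.5 = 3.78 V.

V_out ≈ 3.78 V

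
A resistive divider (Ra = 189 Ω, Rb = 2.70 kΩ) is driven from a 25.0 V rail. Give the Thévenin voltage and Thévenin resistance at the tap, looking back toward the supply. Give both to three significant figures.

V_th = 23.4 V, R_th = 177 Ω

V_th is the open-circuit tap voltage: 25.0 × 2700/(189 + 2700) = 23.4 V.
With the supply zeroed, Ra and Rb appear in parallel from the tap: R_th = Ra‖Rb = (189 × 2700)/2889 = 177 Ω.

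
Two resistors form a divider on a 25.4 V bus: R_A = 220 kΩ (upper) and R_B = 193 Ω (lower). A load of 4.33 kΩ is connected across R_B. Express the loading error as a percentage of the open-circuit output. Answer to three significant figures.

4.26 %

The divider's output (Thévenin) resistance is R_A‖R_B = 192.8 Ω.
Fractional drop under load = R_th/(R_th + R_L) = 192.8 / (192.8 + 4330) = 0.04263.
So the output falls by 4.26 %.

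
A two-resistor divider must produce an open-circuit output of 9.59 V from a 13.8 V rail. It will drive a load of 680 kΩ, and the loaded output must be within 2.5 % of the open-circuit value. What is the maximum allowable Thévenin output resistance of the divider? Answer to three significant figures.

R_th ≤ 17.4 kΩ

Loading drop = R_th/(R_th + R_L) ≤ 0.0250, so R_th ≤ R_L · ε/(1−ε) = 680 kΩ × 0.0250/0.9750 = 17.4 kΩ.
(Any R1, R2 with R2/(R1+R2) = 0.695 and R1‖R2 ≤ 17.4 kΩ will meet the spec.)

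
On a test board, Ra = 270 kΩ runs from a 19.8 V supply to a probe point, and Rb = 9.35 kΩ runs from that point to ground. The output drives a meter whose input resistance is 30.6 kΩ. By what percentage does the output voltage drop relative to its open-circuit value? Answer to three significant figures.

22.8 %

The divider's output (Thévenin) resistance is Ra‖Rb = 9.037 kΩ.
Fractional drop under load = R_th/(R_th + R_L) = 9.037 / (9.037 + 30.6) = 0.2280.
So the output falls by 22.8 %.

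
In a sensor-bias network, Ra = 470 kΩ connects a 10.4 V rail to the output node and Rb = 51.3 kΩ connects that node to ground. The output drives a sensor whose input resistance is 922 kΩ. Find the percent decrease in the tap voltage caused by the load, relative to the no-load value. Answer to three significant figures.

The divider's output (Thévenin) resistance is Ra‖Rb = 46.25 kΩ.
Fractional drop under load = R_th/(R_th + R_L) = 46.25 / (46.25 + 922) = 0.04777.
So the output falls by 4.78 %.

4.78 %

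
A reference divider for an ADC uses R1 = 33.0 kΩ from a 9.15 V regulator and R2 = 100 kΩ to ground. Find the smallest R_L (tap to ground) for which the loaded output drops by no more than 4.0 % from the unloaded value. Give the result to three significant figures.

Output resistance R_th = R1‖R2 = (33.0 × 100)/133.0 = 24.81 kΩ.
The fractional drop is R_th/(R_th + R_L); requiring this ≤ 0.0400 gives R_L ≥ R_th(1/0.0400 − 1) = 24.81 × 24.00 = 595 kΩ.

R_L(min) ≈ 595 kΩ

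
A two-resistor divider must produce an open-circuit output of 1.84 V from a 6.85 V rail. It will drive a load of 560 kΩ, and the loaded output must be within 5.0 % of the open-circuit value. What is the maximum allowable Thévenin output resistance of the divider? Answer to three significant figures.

Loading drop = R_th/(R_th + R_L) ≤ 0.0500, so R_th ≤ R_L · ε/(1−ε) = 560 kΩ × 0.0500/0.9500 = 29.5 kΩ.

R_th ≤ 29.5 kΩ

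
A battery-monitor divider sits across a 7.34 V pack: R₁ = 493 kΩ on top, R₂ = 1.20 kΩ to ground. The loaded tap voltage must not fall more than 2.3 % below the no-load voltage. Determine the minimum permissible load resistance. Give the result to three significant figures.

Output resistance R_th = R₁‖R₂ = (493 × 1.20)/494.2 = 1.197 kΩ.
The fractional drop is R_th/(R_th + R_L); requiring this ≤ 0.0230 gives R_L ≥ R_th(1/0.0230 − 1) = 1.197 × 42.48 = 50.9 kΩ.

R_L(min) ≈ 50.9 kΩ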